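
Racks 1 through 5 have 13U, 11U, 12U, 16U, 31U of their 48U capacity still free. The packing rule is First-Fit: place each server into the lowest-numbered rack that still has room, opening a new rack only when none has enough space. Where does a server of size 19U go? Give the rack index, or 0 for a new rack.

5

Racks with room: rack 5 (31U).
The first with room is rack 5.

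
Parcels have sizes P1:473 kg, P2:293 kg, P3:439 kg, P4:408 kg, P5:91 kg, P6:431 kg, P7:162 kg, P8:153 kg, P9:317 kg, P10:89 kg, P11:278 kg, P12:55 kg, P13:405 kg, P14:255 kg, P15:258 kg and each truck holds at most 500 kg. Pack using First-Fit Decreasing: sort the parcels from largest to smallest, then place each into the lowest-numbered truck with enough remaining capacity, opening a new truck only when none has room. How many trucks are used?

10 trucks

Sorted descending: 473, 439, 431, 408, 405, 317, 293, 278, 258, 255, 162, 153, 91, 89, 55.
Put 473 kg in truck 1; 27 kg remain.
Put 439 kg in truck 2; 61 kg remain.
Put 431 kg in truck 3; 69 kg remain.
Put 408 kg in truck 4; 92 kg remain.
Put 405 kg in truck 5; 95 kg remain.
Put 317 kg in truck 6; 183 kg remain.
Put 293 kg in truck 7; 207 kg remain.
Put 278 kg in truck 8; 222 kg remain.
Put 258 kg in truck 9; 242 kg remain.
Put 255 kg in truck 10; 245 kg remain.
Put 162 kg in truck 6; 21 kg remain.
Put 153 kg in truck 7; 54 kg remain.
Put 91 kg in truck 4; 1 kg remain.
Put 89 kg in truck 5; 6 kg remain.
Put 55 kg in truck 2; 6 kg remain.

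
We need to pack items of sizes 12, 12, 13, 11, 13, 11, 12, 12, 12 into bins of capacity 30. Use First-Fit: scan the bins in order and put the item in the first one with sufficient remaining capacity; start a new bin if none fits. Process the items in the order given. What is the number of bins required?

5

Put 12 in bin 1; 18 remain.
Put 12 in bin 1; 6 remain.
Put 13 in bin 2; 17 remain.
Put 11 in bin 2; 6 remain.
Put 13 in bin 3; 17 remain.
Put 11 in bin 3; 6 remain.
Put 12 in bin 4; 18 remain.
Put 12 in bin 4; 6 remain.
Put 12 in bin 5; 18 remain.
Final bins: [12,12] [13,11] [13,11] [12,12] [12].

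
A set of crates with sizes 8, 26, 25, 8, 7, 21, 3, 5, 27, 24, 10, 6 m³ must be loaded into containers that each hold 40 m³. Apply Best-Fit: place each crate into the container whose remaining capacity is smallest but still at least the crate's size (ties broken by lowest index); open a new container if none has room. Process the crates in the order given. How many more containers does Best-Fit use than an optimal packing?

0

Best-Fit: [8,26,3] [25,8,7] [21,5,6] [27,10] [24] → 5 containers.
Total size 170 m³; any packing needs at least ⌈170/40⌉ = 5 containers.
So 5 is already optimal.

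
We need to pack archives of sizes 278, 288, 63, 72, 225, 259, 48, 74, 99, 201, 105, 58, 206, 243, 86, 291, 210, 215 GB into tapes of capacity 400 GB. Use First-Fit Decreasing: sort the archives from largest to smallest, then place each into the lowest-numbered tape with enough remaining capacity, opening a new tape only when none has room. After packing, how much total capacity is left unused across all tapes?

Sorted descending: 291, 288, 278, 259, 243, 225, 215, 210, 206, 201, 105, 99, 86, 74, 72, 63, 58, 48.
Put 291 GB in tape 1; 109 GB remain.
Put 288 GB in tape 2; 112 GB remain.
Put 278 GB in tape 3; 122 GB remain.
Put 259 GB in tape 4; 141 GB remain.
Put 243 GB in tape 5; 157 GB remain.
Put 225 GB in tape 6; 175 GB remain.
Put 215 GB in tape 7; 185 GB remain.
Put 210 GB in tape 8; 190 GB remain.
Put 206 GB in tape 9; 194 GB remain.
Put 201 GB in tape 10; 199 GB remain.
Put 105 GB in tape 1; 4 GB remain.
Put 99 GB in tape 2; 13 GB remain.
Put 86 GB in tape 3; 36 GB remain.
Put 74 GB in tape 4; 67 GB remain.
Put 72 GB in tape 5; 85 GB remain.
Put 63 GB in tape 4; 4 GB remain.
Put 58 GB in tape 5; 27 GB remain.
Put 48 GB in tape 6; 127 GB remain.
10 tapes × 400 GB = 4000 GB; used 3021 GB; unused 979 GB.

979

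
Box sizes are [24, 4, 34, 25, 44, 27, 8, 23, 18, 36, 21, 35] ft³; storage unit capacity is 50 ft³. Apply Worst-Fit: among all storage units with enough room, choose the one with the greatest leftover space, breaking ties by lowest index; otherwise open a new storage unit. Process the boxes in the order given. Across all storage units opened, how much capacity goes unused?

Put 24 ft³ in storage unit 1; 26 ft³ remain.
Put 4 ft³ in storage unit 1; 22 ft³ remain.
Put 34 ft³ in storage unit 2; 16 ft³ remain.
Put 25 ft³ in storage unit 3; 25 ft³ remain.
Put 44 ft³ in storage unit 4; 6 ft³ remain.
Put 27 ft³ in storage unit 5; 23 ft³ remain.
Put 8 ft³ in storage unit 3; 17 ft³ remain.
Put 23 ft³ in storage unit 5; 0 ft³ remain.
Put 18 ft³ in storage unit 1; 4 ft³ remain.
Put 36 ft³ in storage unit 6; 14 ft³ remain.
Put 21 ft³ in storage unit 7; 29 ft³ remain.
Put 35 ft³ in storage unit 8; 15 ft³ remain.
8 storage units × 50 ft³ = 400 ft³; used 299 ft³; unused 101 ft³.

101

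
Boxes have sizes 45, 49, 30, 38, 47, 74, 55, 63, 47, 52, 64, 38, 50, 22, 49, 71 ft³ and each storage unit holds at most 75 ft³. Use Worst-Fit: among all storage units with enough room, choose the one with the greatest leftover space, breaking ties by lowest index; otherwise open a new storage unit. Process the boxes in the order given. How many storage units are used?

45 ft³ → storage unit 1 (remaining 30 ft³)
49 ft³ → storage unit 2 (remaining 26 ft³)
30 ft³ → storage unit 1 (remaining 0 ft³)
38 ft³ → storage unit 3 (remaining 37 ft³)
47 ft³ → storage unit 4 (remaining 28 ft³)
74 ft³ → storage unit 5 (remaining 1 ft³)
55 ft³ → storage unit 6 (remaining 20 ft³)
63 ft³ → storage unit 7 (remaining 12 ft³)
47 ft³ → storage unit 8 (remaining 28 ft³)
52 ft³ → storage unit 9 (remaining 23 ft³)
64 ft³ → storage unit 10 (remaining 11 ft³)
38 ft³ → storage unit 11 (remaining 37 ft³)
50 ft³ → storage unit 12 (remaining 25 ft³)
22 ft³ → storage unit 3 (remaining 15 ft³)
49 ft³ → storage unit 13 (remaining 26 ft³)
71 ft³ → storage unit 14 (remaining 4 ft³)
Final storage units: [45,30] [49] [38,22] [47] [74] [55] [63] [47] [52] [64] [38] [50] [49] [71].

14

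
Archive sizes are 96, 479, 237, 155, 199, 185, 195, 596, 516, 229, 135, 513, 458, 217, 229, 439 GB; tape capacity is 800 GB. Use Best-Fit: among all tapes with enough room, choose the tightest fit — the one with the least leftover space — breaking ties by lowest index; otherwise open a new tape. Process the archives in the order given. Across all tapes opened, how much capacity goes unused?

tape 1: place 96 GB, 704 GB left
tape 1: place 479 GB, 225 GB left
tape 2: place 237 GB, 563 GB left
tape 1: place 155 GB, 70 GB left
tape 2: place 199 GB, 364 GB left
tape 2: place 185 GB, 179 GB left
tape 3: place 195 GB, 605 GB left
tape 3: place 596 GB, 9 GB left
tape 4: place 516 GB, 284 GB left
tape 4: place 229 GB, 55 GB left
tape 2: place 135 GB, 44 GB left
tape 5: place 513 GB, 287 GB left
tape 6: place 458 GB, 342 GB left
tape 5: place 217 GB, 70 GB left
tape 6: place 229 GB, 113 GB left
tape 7: place 439 GB, 361 GB left
7 tapes × 800 GB = 5600 GB; used 4878 GB; unused 722 GB.

722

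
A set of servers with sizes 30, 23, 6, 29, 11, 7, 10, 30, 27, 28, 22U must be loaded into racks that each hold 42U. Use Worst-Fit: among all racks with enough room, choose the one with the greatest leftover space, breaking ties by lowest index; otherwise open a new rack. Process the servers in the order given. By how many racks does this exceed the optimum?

0

Worst-Fit: [30,10] [23,6,11] [29,7] [30] [27] [28] [22] → 7 racks.
7 servers exceed 21U (half the capacity), and no two of those can share a rack, so at least 7 racks are needed.
So 7 is already optimal.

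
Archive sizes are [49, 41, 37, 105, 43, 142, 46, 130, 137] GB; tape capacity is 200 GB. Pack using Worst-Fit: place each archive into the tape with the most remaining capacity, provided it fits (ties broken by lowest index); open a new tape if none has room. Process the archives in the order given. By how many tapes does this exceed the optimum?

1

Worst-Fit: [49,41,37,46] [105,43] [142] [130] [137] → 5 tapes.
Total size 730 GB; any packing needs at least ⌈730/200⌉ = 4 tapes.
An optimal packing achieves that bound: [142,49] [137,46] [130,43] [105,41,37] → 4 tapes.
Excess: 5 − 4 = 1.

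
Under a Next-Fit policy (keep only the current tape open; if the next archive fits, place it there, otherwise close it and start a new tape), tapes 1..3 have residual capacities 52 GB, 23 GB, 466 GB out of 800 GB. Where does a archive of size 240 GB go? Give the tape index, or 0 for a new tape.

Next-Fit only looks at tape 3, which has 466 GB free.
240 GB fits there.

3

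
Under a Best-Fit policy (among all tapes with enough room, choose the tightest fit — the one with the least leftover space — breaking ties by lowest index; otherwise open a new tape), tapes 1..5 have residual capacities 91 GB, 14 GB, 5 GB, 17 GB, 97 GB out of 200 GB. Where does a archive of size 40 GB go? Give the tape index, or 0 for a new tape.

1

Tapes with room: tape 1 (91 GB), tape 5 (97 GB).
Tightest fit is tape 1 with 91 GB free.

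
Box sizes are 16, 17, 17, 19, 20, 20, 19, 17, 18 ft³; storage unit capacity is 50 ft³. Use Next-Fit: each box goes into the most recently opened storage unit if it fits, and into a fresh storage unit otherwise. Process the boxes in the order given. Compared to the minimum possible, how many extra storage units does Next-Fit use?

0

Next-Fit: [16,17,17] [19,20] [20,19] [17,18] → 4 storage units.
Total size 163 ft³; any packing needs at least ⌈163/50⌉ = 4 storage units.
So 4 is already optimal.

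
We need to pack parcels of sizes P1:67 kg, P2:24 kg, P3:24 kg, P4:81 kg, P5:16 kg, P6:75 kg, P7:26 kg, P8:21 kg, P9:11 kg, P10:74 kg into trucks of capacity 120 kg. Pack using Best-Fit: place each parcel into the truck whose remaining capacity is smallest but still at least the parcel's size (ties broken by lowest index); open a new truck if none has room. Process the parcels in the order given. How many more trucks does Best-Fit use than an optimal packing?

0

Best-Fit: [67,24,24] [81,16,21] [75,26,11] [74] → 4 trucks.
Total size 419 kg; any packing needs at least ⌈419/120⌉ = 4 trucks.
So 4 is already optimal.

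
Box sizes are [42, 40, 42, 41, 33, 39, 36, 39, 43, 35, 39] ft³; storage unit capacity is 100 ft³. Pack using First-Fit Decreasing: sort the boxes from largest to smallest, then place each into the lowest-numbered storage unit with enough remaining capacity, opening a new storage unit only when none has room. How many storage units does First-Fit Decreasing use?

6

Sorted descending: 43, 42, 42, 41, 40, 39, 39, 39, 36, 35, 33.
storage unit 1: place 43 ft³, 57 ft³ left
storage unit 1: place 42 ft³, 15 ft³ left
storage unit 2: place 42 ft³, 58 ft³ left
storage unit 2: place 41 ft³, 17 ft³ left
storage unit 3: place 40 ft³, 60 ft³ left
storage unit 3: place 39 ft³, 21 ft³ left
storage unit 4: place 39 ft³, 61 ft³ left
storage unit 4: place 39 ft³, 22 ft³ left
storage unit 5: place 36 ft³, 64 ft³ left
storage unit 5: place 35 ft³, 29 ft³ left
storage unit 6: place 33 ft³, 67 ft³ left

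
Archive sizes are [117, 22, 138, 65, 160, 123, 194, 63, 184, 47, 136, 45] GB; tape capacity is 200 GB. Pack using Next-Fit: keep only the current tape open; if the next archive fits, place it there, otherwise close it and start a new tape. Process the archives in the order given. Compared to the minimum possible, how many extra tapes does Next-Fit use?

Next-Fit: [117,22] [138] [65] [160] [123] [194] [63] [184] [47,136] [45] → 10 tapes.
Total size 1294 GB; any packing needs at least ⌈1294/200⌉ = 7 tapes.
An optimal packing achieves that bound: [194] [184] [160,22] [138,47] [136,63] [123,65] [117,45] → 7 tapes.
Excess: 10 − 7 = 3.

3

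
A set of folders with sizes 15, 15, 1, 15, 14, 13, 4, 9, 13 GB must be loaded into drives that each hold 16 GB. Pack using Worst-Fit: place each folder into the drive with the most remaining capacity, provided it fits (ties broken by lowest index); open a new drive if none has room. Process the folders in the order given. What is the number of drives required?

drive 1: place 15 GB, 1 GB left
drive 2: place 15 GB, 1 GB left
drive 1: place 1 GB, 0 GB left
drive 3: place 15 GB, 1 GB left
drive 4: place 14 GB, 2 GB left
drive 5: place 13 GB, 3 GB left
drive 6: place 4 GB, 12 GB left
drive 6: place 9 GB, 3 GB left
drive 7: place 13 GB, 3 GB left
Final drives: [15,1] [15] [15] [14] [13] [4,9] [13].

7 drives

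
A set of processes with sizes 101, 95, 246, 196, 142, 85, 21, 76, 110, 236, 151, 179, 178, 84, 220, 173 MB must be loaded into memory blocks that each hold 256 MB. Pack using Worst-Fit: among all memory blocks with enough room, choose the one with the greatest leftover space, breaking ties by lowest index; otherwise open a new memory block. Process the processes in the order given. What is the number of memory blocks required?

101 MB → memory block 1 (remaining 155 MB)
95 MB → memory block 1 (remaining 60 MB)
246 MB → memory block 2 (remaining 10 MB)
196 MB → memory block 3 (remaining 60 MB)
142 MB → memory block 4 (remaining 114 MB)
85 MB → memory block 4 (remaining 29 MB)
21 MB → memory block 1 (remaining 39 MB)
76 MB → memory block 5 (remaining 180 MB)
110 MB → memory block 5 (remaining 70 MB)
236 MB → memory block 6 (remaining 20 MB)
151 MB → memory block 7 (remaining 105 MB)
179 MB → memory block 8 (remaining 77 MB)
178 MB → memory block 9 (remaining 78 MB)
84 MB → memory block 7 (remaining 21 MB)
220 MB → memory block 10 (remaining 36 MB)
173 MB → memory block 11 (remaining 83 MB)

11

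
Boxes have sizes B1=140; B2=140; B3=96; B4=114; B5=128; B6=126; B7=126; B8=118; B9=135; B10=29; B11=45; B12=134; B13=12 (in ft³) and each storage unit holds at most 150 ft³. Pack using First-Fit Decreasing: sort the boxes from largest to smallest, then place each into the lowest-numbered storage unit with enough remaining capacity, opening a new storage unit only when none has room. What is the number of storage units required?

Sorted descending: 140, 140, 135, 134, 128, 126, 126, 118, 114, 96, 45, 29, 12.
storage unit 1: place 140 ft³, 10 ft³ left
storage unit 2: place 140 ft³, 10 ft³ left
storage unit 3: place 135 ft³, 15 ft³ left
storage unit 4: place 134 ft³, 16 ft³ left
storage unit 5: place 128 ft³, 22 ft³ left
storage unit 6: place 126 ft³, 24 ft³ left
storage unit 7: place 126 ft³, 24 ft³ left
storage unit 8: place 118 ft³, 32 ft³ left
storage unit 9: place 114 ft³, 36 ft³ left
storage unit 10: place 96 ft³, 54 ft³ left
storage unit 10: place 45 ft³, 9 ft³ left
storage unit 8: place 29 ft³, 3 ft³ left
storage unit 3: place 12 ft³, 3 ft³ left
Final storage units: [140] [140] [135,12] [134] [128] [126] [126] [118,29] [114] [96,45].

10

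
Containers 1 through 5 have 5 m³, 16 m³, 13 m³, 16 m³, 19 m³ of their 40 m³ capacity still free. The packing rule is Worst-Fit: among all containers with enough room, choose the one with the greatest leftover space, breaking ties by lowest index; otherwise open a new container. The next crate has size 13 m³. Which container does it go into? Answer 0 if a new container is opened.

Containers with room: container 2 (16 m³), container 3 (13 m³), container 4 (16 m³), container 5 (19 m³).
Most room is container 5 with 19 m³ free.

5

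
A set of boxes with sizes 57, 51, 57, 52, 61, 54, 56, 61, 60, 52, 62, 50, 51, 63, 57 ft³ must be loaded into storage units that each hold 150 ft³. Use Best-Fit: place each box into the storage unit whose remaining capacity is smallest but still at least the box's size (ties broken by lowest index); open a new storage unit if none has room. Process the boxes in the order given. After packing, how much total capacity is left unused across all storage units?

Put 57 ft³ in storage unit 1; 93 ft³ remain.
Put 51 ft³ in storage unit 1; 42 ft³ remain.
Put 57 ft³ in storage unit 2; 93 ft³ remain.
Put 52 ft³ in storage unit 2; 41 ft³ remain.
Put 61 ft³ in storage unit 3; 89 ft³ remain.
Put 54 ft³ in storage unit 3; 35 ft³ remain.
Put 56 ft³ in storage unit 4; 94 ft³ remain.
Put 61 ft³ in storage unit 4; 33 ft³ remain.
Put 60 ft³ in storage unit 5; 90 ft³ remain.
Put 52 ft³ in storage unit 5; 38 ft³ remain.
Put 62 ft³ in storage unit 6; 88 ft³ remain.
Put 50 ft³ in storage unit 6; 38 ft³ remain.
Put 51 ft³ in storage unit 7; 99 ft³ remain.
Put 63 ft³ in storage unit 7; 36 ft³ remain.
Put 57 ft³ in storage unit 8; 93 ft³ remain.
8 storage units × 150 ft³ = 1200 ft³; used 844 ft³; unused 356 ft³.

356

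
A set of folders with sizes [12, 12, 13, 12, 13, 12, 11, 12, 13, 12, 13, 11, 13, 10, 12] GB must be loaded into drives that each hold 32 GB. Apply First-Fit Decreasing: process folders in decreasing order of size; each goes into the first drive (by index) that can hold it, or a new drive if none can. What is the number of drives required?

7

Sorted descending: 13, 13, 13, 13, 13, 12, 12, 12, 12, 12, 12, 12, 11, 11, 10.
Put 13 GB in drive 1; 19 GB remain.
Put 13 GB in drive 1; 6 GB remain.
Put 13 GB in drive 2; 19 GB remain.
Put 13 GB in drive 2; 6 GB remain.
Put 13 GB in drive 3; 19 GB remain.
Put 12 GB in drive 3; 7 GB remain.
Put 12 GB in drive 4; 20 GB remain.
Put 12 GB in drive 4; 8 GB remain.
Put 12 GB in drive 5; 20 GB remain.
Put 12 GB in drive 5; 8 GB remain.
Put 12 GB in drive 6; 20 GB remain.
Put 12 GB in drive 6; 8 GB remain.
Put 11 GB in drive 7; 21 GB remain.
Put 11 GB in drive 7; 10 GB remain.
Put 10 GB in drive 7; 0 GB remain.
Final drives: [13,13] [13,13] [13,12] [12,12] [12,12] [12,12] [11,11,10].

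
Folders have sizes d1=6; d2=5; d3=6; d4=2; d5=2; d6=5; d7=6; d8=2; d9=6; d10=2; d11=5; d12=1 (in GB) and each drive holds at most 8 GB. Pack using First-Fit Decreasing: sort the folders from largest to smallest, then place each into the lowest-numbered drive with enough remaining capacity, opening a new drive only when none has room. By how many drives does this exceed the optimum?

First-Fit Decreasing: [6,2] [6,2] [6,2] [6,2] [5,1] [5] [5] → 7 drives.
7 folders exceed 4 GB (half the capacity), and no two of those can share a drive, so at least 7 drives are needed.
So 7 is already optimal.

0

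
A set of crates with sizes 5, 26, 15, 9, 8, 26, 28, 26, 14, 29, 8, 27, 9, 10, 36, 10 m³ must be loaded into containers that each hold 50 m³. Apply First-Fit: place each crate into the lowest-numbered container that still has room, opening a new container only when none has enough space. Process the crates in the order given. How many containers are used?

Put 5 m³ in container 1; 45 m³ remain.
Put 26 m³ in container 1; 19 m³ remain.
Put 15 m³ in container 1; 4 m³ remain.
Put 9 m³ in container 2; 41 m³ remain.
Put 8 m³ in container 2; 33 m³ remain.
Put 26 m³ in container 2; 7 m³ remain.
Put 28 m³ in container 3; 22 m³ remain.
Put 26 m³ in container 4; 24 m³ remain.
Put 14 m³ in container 3; 8 m³ remain.
Put 29 m³ in container 5; 21 m³ remain.
Put 8 m³ in container 3; 0 m³ remain.
Put 27 m³ in container 6; 23 m³ remain.
Put 9 m³ in container 4; 15 m³ remain.
Put 10 m³ in container 4; 5 m³ remain.
Put 36 m³ in container 7; 14 m³ remain.
Put 10 m³ in container 5; 11 m³ remain.

7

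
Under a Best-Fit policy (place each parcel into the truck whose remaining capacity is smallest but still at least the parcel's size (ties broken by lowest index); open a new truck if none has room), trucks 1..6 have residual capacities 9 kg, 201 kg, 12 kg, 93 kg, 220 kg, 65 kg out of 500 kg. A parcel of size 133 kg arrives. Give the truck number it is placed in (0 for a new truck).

Trucks with room: truck 2 (201 kg), truck 5 (220 kg).
Tightest fit is truck 2 with 201 kg free.

2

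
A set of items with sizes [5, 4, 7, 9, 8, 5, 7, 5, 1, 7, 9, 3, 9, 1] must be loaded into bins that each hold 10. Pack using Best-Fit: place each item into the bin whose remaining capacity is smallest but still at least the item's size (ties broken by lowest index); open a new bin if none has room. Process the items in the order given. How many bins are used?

Put 5 in bin 1; 5 remain.
Put 4 in bin 1; 1 remain.
Put 7 in bin 2; 3 remain.
Put 9 in bin 3; 1 remain.
Put 8 in bin 4; 2 remain.
Put 5 in bin 5; 5 remain.
Put 7 in bin 6; 3 remain.
Put 5 in bin 5; 0 remain.
Put 1 in bin 1; 0 remain.
Put 7 in bin 7; 3 remain.
Put 9 in bin 8; 1 remain.
Put 3 in bin 2; 0 remain.
Put 9 in bin 9; 1 remain.
Put 1 in bin 3; 0 remain.
Final bins: [5,4,1] [7,3] [9,1] [8] [5,5] [7] [7] [9] [9].

9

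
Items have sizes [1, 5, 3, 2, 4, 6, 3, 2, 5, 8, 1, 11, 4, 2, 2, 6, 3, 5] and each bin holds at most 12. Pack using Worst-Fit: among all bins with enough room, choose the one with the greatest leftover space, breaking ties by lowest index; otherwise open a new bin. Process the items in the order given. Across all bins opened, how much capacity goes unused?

1 → bin 1 (remaining 11)
5 → bin 1 (remaining 6)
3 → bin 1 (remaining 3)
2 → bin 1 (remaining 1)
4 → bin 2 (remaining 8)
6 → bin 2 (remaining 2)
3 → bin 3 (remaining 9)
2 → bin 3 (remaining 7)
5 → bin 3 (remaining 2)
8 → bin 4 (remaining 4)
1 → bin 4 (remaining 3)
11 → bin 5 (remaining 1)
4 → bin 6 (remaining 8)
2 → bin 6 (remaining 6)
2 → bin 6 (remaining 4)
6 → bin 7 (remaining 6)
3 → bin 7 (remaining 3)
5 → bin 8 (remaining 7)
8 bins × 12 = 96; used 73; unused 23.

23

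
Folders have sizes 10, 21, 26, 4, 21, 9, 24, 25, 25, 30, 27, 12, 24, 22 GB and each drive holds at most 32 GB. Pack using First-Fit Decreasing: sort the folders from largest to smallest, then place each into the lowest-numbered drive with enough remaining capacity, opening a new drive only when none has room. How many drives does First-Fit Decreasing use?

Sorted descending: 30, 27, 26, 25, 25, 24, 24, 22, 21, 21, 12, 10, 9, 4.
Put 30 GB in drive 1; 2 GB remain.
Put 27 GB in drive 2; 5 GB remain.
Put 26 GB in drive 3; 6 GB remain.
Put 25 GB in drive 4; 7 GB remain.
Put 25 GB in drive 5; 7 GB remain.
Put 24 GB in drive 6; 8 GB remain.
Put 24 GB in drive 7; 8 GB remain.
Put 22 GB in drive 8; 10 GB remain.
Put 21 GB in drive 9; 11 GB remain.
Put 21 GB in drive 10; 11 GB remain.
Put 12 GB in drive 11; 20 GB remain.
Put 10 GB in drive 8; 0 GB remain.
Put 9 GB in drive 9; 2 GB remain.
Put 4 GB in drive 2; 1 GB remain.
Final drives: [30] [27,4] [26] [25] [25] [24] [24] [22,10] [21,9] [21] [12].

11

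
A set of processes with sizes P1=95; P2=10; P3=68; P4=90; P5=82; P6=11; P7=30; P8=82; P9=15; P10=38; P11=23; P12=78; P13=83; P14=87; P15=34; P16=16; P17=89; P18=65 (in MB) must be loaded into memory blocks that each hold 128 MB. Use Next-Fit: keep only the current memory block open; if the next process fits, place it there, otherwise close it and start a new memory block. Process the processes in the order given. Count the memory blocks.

11 memory blocks

P1 (95 MB) → memory block 1 (remaining 33 MB)
P2 (10 MB) → memory block 1 (remaining 23 MB)
P3 (68 MB) → memory block 2 (remaining 60 MB)
P4 (90 MB) → memory block 3 (remaining 38 MB)
P5 (82 MB) → memory block 4 (remaining 46 MB)
P6 (11 MB) → memory block 4 (remaining 35 MB)
P7 (30 MB) → memory block 4 (remaining 5 MB)
P8 (82 MB) → memory block 5 (remaining 46 MB)
P9 (15 MB) → memory block 5 (remaining 31 MB)
P10 (38 MB) → memory block 6 (remaining 90 MB)
P11 (23 MB) → memory block 6 (remaining 67 MB)
P12 (78 MB) → memory block 7 (remaining 50 MB)
P13 (83 MB) → memory block 8 (remaining 45 MB)
P14 (87 MB) → memory block 9 (remaining 41 MB)
P15 (34 MB) → memory block 9 (remaining 7 MB)
P16 (16 MB) → memory block 10 (remaining 112 MB)
P17 (89 MB) → memory block 10 (remaining 23 MB)
P18 (65 MB) → memory block 11 (remaining 63 MB)
Final memory blocks: [95,10] [68] [90] [82,11,30] [82,15] [38,23] [78] [83] [87,34] [16,89] [65].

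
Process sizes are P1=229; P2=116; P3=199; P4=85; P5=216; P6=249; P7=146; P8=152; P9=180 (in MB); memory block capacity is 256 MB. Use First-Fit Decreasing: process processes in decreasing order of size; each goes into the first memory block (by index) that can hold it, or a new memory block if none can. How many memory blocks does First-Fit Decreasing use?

Sorted descending: 249, 229, 216, 199, 180, 152, 146, 116, 85.
Put 249 MB in memory block 1; 7 MB remain.
Put 229 MB in memory block 2; 27 MB remain.
Put 216 MB in memory block 3; 40 MB remain.
Put 199 MB in memory block 4; 57 MB remain.
Put 180 MB in memory block 5; 76 MB remain.
Put 152 MB in memory block 6; 104 MB remain.
Put 146 MB in memory block 7; 110 MB remain.
Put 116 MB in memory block 8; 140 MB remain.
Put 85 MB in memory block 6; 19 MB remain.
Final memory blocks: [249] [229] [216] [199] [180] [152,85] [146] [116].

8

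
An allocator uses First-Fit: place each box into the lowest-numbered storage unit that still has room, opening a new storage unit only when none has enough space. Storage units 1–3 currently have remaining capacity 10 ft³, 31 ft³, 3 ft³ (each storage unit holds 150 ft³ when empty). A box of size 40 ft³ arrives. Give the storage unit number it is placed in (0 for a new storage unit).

No storage unit has ≥ 40 ft³ free, so a new storage unit is opened.

0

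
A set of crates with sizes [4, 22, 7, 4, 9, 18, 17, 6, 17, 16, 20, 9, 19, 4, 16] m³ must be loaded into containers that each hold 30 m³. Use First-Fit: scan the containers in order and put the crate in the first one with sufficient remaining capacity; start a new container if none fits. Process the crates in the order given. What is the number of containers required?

9

Put 4 m³ in container 1; 26 m³ remain.
Put 22 m³ in container 1; 4 m³ remain.
Put 7 m³ in container 2; 23 m³ remain.
Put 4 m³ in container 1; 0 m³ remain.
Put 9 m³ in container 2; 14 m³ remain.
Put 18 m³ in container 3; 12 m³ remain.
Put 17 m³ in container 4; 13 m³ remain.
Put 6 m³ in container 2; 8 m³ remain.
Put 17 m³ in container 5; 13 m³ remain.
Put 16 m³ in container 6; 14 m³ remain.
Put 20 m³ in container 7; 10 m³ remain.
Put 9 m³ in container 3; 3 m³ remain.
Put 19 m³ in container 8; 11 m³ remain.
Put 4 m³ in container 2; 4 m³ remain.
Put 16 m³ in container 9; 14 m³ remain.
Final containers: [4,22,4] [7,9,6,4] [18,9] [17] [17] [16] [20] [19] [16].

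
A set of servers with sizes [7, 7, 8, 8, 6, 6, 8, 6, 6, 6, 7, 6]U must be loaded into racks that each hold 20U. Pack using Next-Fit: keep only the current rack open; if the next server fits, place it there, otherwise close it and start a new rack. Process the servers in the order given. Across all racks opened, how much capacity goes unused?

7U → rack 1 (remaining 13U)
7U → rack 1 (remaining 6U)
8U → rack 2 (remaining 12U)
8U → rack 2 (remaining 4U)
6U → rack 3 (remaining 14U)
6U → rack 3 (remaining 8U)
8U → rack 3 (remaining 0U)
6U → rack 4 (remaining 14U)
6U → rack 4 (remaining 8U)
6U → rack 4 (remaining 2U)
7U → rack 5 (remaining 13U)
6U → rack 5 (remaining 7U)
5 racks × 20U = 100U; used 81U; unused 19U.

19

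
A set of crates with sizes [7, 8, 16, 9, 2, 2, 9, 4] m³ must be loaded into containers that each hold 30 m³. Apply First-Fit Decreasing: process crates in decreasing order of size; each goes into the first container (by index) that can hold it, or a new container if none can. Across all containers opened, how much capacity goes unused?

Sorted descending: 16, 9, 9, 8, 7, 4, 2, 2.
Put 16 m³ in container 1; 14 m³ remain.
Put 9 m³ in container 1; 5 m³ remain.
Put 9 m³ in container 2; 21 m³ remain.
Put 8 m³ in container 2; 13 m³ remain.
Put 7 m³ in container 2; 6 m³ remain.
Put 4 m³ in container 1; 1 m³ remain.
Put 2 m³ in container 2; 4 m³ remain.
Put 2 m³ in container 2; 2 m³ remain.
2 containers × 30 m³ = 60 m³; used 57 m³; unused 3 m³.

3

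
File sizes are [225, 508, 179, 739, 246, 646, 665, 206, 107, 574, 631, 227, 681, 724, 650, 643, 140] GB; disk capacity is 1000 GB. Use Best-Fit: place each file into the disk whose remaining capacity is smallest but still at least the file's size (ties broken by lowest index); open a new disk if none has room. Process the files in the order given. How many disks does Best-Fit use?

10 disks

225 GB → disk 1 (remaining 775 GB)
508 GB → disk 1 (remaining 267 GB)
179 GB → disk 1 (remaining 88 GB)
739 GB → disk 2 (remaining 261 GB)
246 GB → disk 2 (remaining 15 GB)
646 GB → disk 3 (remaining 354 GB)
665 GB → disk 4 (remaining 335 GB)
206 GB → disk 4 (remaining 129 GB)
107 GB → disk 4 (remaining 22 GB)
574 GB → disk 5 (remaining 426 GB)
631 GB → disk 6 (remaining 369 GB)
227 GB → disk 3 (remaining 127 GB)
681 GB → disk 7 (remaining 319 GB)
724 GB → disk 8 (remaining 276 GB)
650 GB → disk 9 (remaining 350 GB)
643 GB → disk 10 (remaining 357 GB)
140 GB → disk 8 (remaining 136 GB)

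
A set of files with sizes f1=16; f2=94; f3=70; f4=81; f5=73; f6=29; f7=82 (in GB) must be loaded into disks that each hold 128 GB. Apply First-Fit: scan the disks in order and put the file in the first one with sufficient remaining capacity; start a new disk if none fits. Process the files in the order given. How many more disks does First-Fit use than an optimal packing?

First-Fit: [16,94] [70,29] [81] [73] [82] → 5 disks.
5 files exceed 64 GB (half the capacity), and no two of those can share a disk, so at least 5 disks are needed.
So 5 is already optimal.

0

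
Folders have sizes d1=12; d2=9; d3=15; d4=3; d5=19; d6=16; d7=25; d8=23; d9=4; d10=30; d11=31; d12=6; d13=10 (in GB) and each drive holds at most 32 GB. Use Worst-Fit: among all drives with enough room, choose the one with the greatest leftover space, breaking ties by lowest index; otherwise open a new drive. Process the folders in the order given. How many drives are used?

drive 1: place d1 (12 GB), 20 GB left
drive 1: place d2 (9 GB), 11 GB left
drive 2: place d3 (15 GB), 17 GB left
drive 2: place d4 (3 GB), 14 GB left
drive 3: place d5 (19 GB), 13 GB left
drive 4: place d6 (16 GB), 16 GB left
drive 5: place d7 (25 GB), 7 GB left
drive 6: place d8 (23 GB), 9 GB left
drive 4: place d9 (4 GB), 12 GB left
drive 7: place d10 (30 GB), 2 GB left
drive 8: place d11 (31 GB), 1 GB left
drive 2: place d12 (6 GB), 8 GB left
drive 3: place d13 (10 GB), 3 GB left

8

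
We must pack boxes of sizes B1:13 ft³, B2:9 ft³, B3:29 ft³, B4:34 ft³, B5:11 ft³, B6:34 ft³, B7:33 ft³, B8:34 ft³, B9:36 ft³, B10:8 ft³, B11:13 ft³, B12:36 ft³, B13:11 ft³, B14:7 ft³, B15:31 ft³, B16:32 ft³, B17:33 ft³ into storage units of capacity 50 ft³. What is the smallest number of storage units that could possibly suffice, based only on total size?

Total size = 13 + 9 + 29 + 34 + 11 + 34 + 33 + 34 + 36 + 8 + 13 + 36 + 11 + 7 + 31 + 32 + 33 = 404 ft³.
⌈404 / 50⌉ = 9.

9 storage units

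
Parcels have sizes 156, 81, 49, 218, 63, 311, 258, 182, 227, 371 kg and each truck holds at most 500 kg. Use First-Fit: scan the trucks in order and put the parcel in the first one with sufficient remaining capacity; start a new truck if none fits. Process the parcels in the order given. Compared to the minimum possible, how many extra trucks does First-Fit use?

First-Fit: [156,81,49,63] [218,258] [311,182] [227] [371] → 5 trucks.
Total size 1916 kg; any packing needs at least ⌈1916/500⌉ = 4 trucks.
An optimal packing achieves that bound: [371,81] [311,182] [258,227] [218,156,63,49] → 4 trucks.
Excess: 5 − 4 = 1.

1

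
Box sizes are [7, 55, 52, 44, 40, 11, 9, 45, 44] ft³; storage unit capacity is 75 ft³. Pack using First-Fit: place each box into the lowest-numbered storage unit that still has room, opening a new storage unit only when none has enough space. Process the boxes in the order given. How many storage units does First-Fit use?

Put 7 ft³ in storage unit 1; 68 ft³ remain.
Put 55 ft³ in storage unit 1; 13 ft³ remain.
Put 52 ft³ in storage unit 2; 23 ft³ remain.
Put 44 ft³ in storage unit 3; 31 ft³ remain.
Put 40 ft³ in storage unit 4; 35 ft³ remain.
Put 11 ft³ in storage unit 1; 2 ft³ remain.
Put 9 ft³ in storage unit 2; 14 ft³ remain.
Put 45 ft³ in storage unit 5; 30 ft³ remain.
Put 44 ft³ in storage unit 6; 31 ft³ remain.
Final storage units: [7,55,11] [52,9] [44] [40] [45] [44].

6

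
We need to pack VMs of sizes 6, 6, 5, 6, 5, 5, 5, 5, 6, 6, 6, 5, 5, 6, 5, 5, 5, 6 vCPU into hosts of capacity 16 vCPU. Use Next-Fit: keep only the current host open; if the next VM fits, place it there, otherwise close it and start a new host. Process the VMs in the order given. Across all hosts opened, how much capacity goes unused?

14

Put 6 vCPU in host 1; 10 vCPU remain.
Put 6 vCPU in host 1; 4 vCPU remain.
Put 5 vCPU in host 2; 11 vCPU remain.
Put 6 vCPU in host 2; 5 vCPU remain.
Put 5 vCPU in host 2; 0 vCPU remain.
Put 5 vCPU in host 3; 11 vCPU remain.
Put 5 vCPU in host 3; 6 vCPU remain.
Put 5 vCPU in host 3; 1 vCPU remain.
Put 6 vCPU in host 4; 10 vCPU remain.
Put 6 vCPU in host 4; 4 vCPU remain.
Put 6 vCPU in host 5; 10 vCPU remain.
Put 5 vCPU in host 5; 5 vCPU remain.
Put 5 vCPU in host 5; 0 vCPU remain.
Put 6 vCPU in host 6; 10 vCPU remain.
Put 5 vCPU in host 6; 5 vCPU remain.
Put 5 vCPU in host 6; 0 vCPU remain.
Put 5 vCPU in host 7; 11 vCPU remain.
Put 6 vCPU in host 7; 5 vCPU remain.
7 hosts × 16 vCPU = 112 vCPU; used 98 vCPU; unused 14 vCPU.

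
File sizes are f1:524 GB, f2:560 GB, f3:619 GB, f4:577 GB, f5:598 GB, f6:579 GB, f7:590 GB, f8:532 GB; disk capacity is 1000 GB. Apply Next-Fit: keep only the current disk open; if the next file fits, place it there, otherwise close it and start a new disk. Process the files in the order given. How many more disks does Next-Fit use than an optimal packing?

0

Next-Fit: [524] [560] [619] [577] [598] [579] [590] [532] → 8 disks.
8 files exceed 500 GB (half the capacity), and no two of those can share a disk, so at least 8 disks are needed.
So 8 is already optimal.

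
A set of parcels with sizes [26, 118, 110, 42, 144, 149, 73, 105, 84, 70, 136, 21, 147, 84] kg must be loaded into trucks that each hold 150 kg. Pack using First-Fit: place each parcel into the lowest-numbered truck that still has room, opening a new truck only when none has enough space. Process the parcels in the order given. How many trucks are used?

11

26 kg → truck 1 (remaining 124 kg)
118 kg → truck 1 (remaining 6 kg)
110 kg → truck 2 (remaining 40 kg)
42 kg → truck 3 (remaining 108 kg)
144 kg → truck 4 (remaining 6 kg)
149 kg → truck 5 (remaining 1 kg)
73 kg → truck 3 (remaining 35 kg)
105 kg → truck 6 (remaining 45 kg)
84 kg → truck 7 (remaining 66 kg)
70 kg → truck 8 (remaining 80 kg)
136 kg → truck 9 (remaining 14 kg)
21 kg → truck 2 (remaining 19 kg)
147 kg → truck 10 (remaining 3 kg)
84 kg → truck 11 (remaining 66 kg)
Final trucks: [26,118] [110,21] [42,73] [144] [149] [105] [84] [70] [136] [147] [84].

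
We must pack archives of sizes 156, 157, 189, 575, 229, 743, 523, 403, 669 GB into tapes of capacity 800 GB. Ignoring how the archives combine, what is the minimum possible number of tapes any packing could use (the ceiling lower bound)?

5 tapes

Total size = 156 + 157 + 189 + 575 + 229 + 743 + 523 + 403 + 669 = 3644 GB.
⌈3644 / 800⌉ = 5.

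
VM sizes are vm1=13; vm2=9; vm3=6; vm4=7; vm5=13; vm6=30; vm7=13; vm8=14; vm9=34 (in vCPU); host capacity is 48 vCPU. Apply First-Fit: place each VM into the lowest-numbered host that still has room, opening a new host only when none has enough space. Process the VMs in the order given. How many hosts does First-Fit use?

3 hosts

vm1 (13 vCPU) → host 1 (remaining 35 vCPU)
vm2 (9 vCPU) → host 1 (remaining 26 vCPU)
vm3 (6 vCPU) → host 1 (remaining 20 vCPU)
vm4 (7 vCPU) → host 1 (remaining 13 vCPU)
vm5 (13 vCPU) → host 1 (remaining 0 vCPU)
vm6 (30 vCPU) → host 2 (remaining 18 vCPU)
vm7 (13 vCPU) → host 2 (remaining 5 vCPU)
vm8 (14 vCPU) → host 3 (remaining 34 vCPU)
vm9 (34 vCPU) → host 3 (remaining 0 vCPU)
Final hosts: [13,9,6,7,13] [30,13] [14,34].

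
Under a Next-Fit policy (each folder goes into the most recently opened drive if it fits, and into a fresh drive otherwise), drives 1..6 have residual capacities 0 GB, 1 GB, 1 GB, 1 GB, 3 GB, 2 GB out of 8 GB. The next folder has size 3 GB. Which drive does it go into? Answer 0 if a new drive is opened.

0

Next-Fit only looks at drive 6, which has 2 GB free.
3 GB does not fit, so a new drive is opened.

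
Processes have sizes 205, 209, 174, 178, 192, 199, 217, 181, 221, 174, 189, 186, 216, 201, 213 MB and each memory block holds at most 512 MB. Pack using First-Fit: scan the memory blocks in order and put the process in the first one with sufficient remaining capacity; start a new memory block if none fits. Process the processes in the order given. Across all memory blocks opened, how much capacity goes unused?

Put 205 MB in memory block 1; 307 MB remain.
Put 209 MB in memory block 1; 98 MB remain.
Put 174 MB in memory block 2; 338 MB remain.
Put 178 MB in memory block 2; 160 MB remain.
Put 192 MB in memory block 3; 320 MB remain.
Put 199 MB in memory block 3; 121 MB remain.
Put 217 MB in memory block 4; 295 MB remain.
Put 181 MB in memory block 4; 114 MB remain.
Put 221 MB in memory block 5; 291 MB remain.
Put 174 MB in memory block 5; 117 MB remain.
Put 189 MB in memory block 6; 323 MB remain.
Put 186 MB in memory block 6; 137 MB remain.
Put 216 MB in memory block 7; 296 MB remain.
Put 201 MB in memory block 7; 95 MB remain.
Put 213 MB in memory block 8; 299 MB remain.
8 memory blocks × 512 MB = 4096 MB; used 2955 MB; unused 1141 MB.

1141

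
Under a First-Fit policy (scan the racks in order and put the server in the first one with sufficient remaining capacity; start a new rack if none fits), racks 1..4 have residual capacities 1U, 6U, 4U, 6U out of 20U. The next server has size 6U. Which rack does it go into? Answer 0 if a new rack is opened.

2

Racks with room: rack 2 (6U), rack 4 (6U).
The first with room is rack 2.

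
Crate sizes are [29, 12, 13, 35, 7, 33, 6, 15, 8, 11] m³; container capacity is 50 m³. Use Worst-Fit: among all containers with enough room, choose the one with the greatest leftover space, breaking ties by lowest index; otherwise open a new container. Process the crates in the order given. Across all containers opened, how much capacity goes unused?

31

Put 29 m³ in container 1; 21 m³ remain.
Put 12 m³ in container 1; 9 m³ remain.
Put 13 m³ in container 2; 37 m³ remain.
Put 35 m³ in container 2; 2 m³ remain.
Put 7 m³ in container 1; 2 m³ remain.
Put 33 m³ in container 3; 17 m³ remain.
Put 6 m³ in container 3; 11 m³ remain.
Put 15 m³ in container 4; 35 m³ remain.
Put 8 m³ in container 4; 27 m³ remain.
Put 11 m³ in container 4; 16 m³ remain.
4 containers × 50 m³ = 200 m³; used 169 m³; unused 31 m³.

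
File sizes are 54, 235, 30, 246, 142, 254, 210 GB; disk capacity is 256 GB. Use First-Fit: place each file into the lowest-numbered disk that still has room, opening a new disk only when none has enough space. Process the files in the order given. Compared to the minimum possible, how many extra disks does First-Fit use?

First-Fit: [54,30,142] [235] [246] [254] [210] → 5 disks.
Total size 1171 GB; any packing needs at least ⌈1171/256⌉ = 5 disks.
So 5 is already optimal.

0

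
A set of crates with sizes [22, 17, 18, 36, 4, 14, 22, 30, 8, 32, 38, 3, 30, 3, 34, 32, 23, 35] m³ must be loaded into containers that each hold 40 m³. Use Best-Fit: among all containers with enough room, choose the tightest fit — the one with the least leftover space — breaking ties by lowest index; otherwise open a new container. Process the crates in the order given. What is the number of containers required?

Put 22 m³ in container 1; 18 m³ remain.
Put 17 m³ in container 1; 1 m³ remain.
Put 18 m³ in container 2; 22 m³ remain.
Put 36 m³ in container 3; 4 m³ remain.
Put 4 m³ in container 3; 0 m³ remain.
Put 14 m³ in container 2; 8 m³ remain.
Put 22 m³ in container 4; 18 m³ remain.
Put 30 m³ in container 5; 10 m³ remain.
Put 8 m³ in container 2; 0 m³ remain.
Put 32 m³ in container 6; 8 m³ remain.
Put 38 m³ in container 7; 2 m³ remain.
Put 3 m³ in container 6; 5 m³ remain.
Put 30 m³ in container 8; 10 m³ remain.
Put 3 m³ in container 6; 2 m³ remain.
Put 34 m³ in container 9; 6 m³ remain.
Put 32 m³ in container 10; 8 m³ remain.
Put 23 m³ in container 11; 17 m³ remain.
Put 35 m³ in container 12; 5 m³ remain.
Final containers: [22,17] [18,14,8] [36,4] [22] [30] [32,3,3] [38] [30] [34] [32] [23] [35].

12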